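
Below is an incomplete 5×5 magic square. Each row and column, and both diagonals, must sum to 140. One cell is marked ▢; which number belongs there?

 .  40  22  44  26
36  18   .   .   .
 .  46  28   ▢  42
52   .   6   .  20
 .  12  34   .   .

10

Row 1 must total 140; the given cells sum to 132, so (1,1) = 8.
Column 2 must total 140; the given cells sum to 116, so (4,2) = 24.
Column 3 needs 140; the known cells sum to 90, so (2,3) = 50.
Using row 4: 52 + 24 + 6 + 20 + ? → (4,4) = 140 − 102 = 38.
Using main diagonal: 8 + 18 + 28 + 38 + ? → (5,5) = 140 − 92 = 48.
Column 5: 26 + 42 + 20 + 48 + ? = 140, so (2,5) = 4.
Row 2: 36 + 18 + 50 + 4 + ? = 140, so (2,4) = 32.
Anti-diagonal needs 140; the known cells sum to 110, so (5,1) = 30.
Row 5 needs 140; the known cells sum to 124, so (5,4) = 16.
From column 1, 140 − (8 + 36 + 52 + 30) gives (3,1) = 14.
Column 4: 44 + 32 + 38 + 16 + ? = 140, so (3,4) = 10.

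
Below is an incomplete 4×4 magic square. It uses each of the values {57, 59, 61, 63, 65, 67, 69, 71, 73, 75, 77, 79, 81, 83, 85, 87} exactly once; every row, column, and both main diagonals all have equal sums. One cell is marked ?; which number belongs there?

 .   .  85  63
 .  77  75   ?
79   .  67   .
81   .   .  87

65

The 16 entries sum to 1152, so each line sums to 1152/4 = 288.
Column 3: 85 + 75 + 67 + ? = 288, so (4,3) = 61.
Using main diagonal: 77 + 67 + 87 + ? → (1,1) = 288 − 231 = 57.
Anti-diagonal needs 288; the known cells sum to 219, so (3,2) = 69.
Row 1 must total 288; the given cells sum to 205, so (1,2) = 83.
Row 3: 79 + 69 + 67 + ? = 288, so (3,4) = 73.
From row 4, 288 − (81 + 61 + 87) gives (4,2) = 59.
Column 1: 57 + 79 + 81 + ? = 288, so (2,1) = 71.
Column 4 needs 288; the known cells sum to 223, so (2,4) = 65.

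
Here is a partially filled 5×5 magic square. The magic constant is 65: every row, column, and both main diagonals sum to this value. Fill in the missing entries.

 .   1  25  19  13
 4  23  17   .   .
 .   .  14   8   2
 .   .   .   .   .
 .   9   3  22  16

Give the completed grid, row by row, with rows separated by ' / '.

7 1 25 19 13 / 4 23 17 11 10 / 21 20 14 8 2 / 18 12 6 5 24 / 15 9 3 22 16

Row 1 must total 65; the given cells sum to 58, so (1,1) = 7.
Row 5 must total 65; the given cells sum to 50, so (5,1) = 15.
From column 3, 65 − (25 + 17 + 14 + 3) gives (4,3) = 6.
From main diagonal, 65 − (7 + 23 + 14 + 16) gives (4,4) = 5.
Column 4 needs 65; the known cells sum to 54, so (2,4) = 11.
Anti-diagonal needs 65; the known cells sum to 53, so (4,2) = 12.
Using row 2: 4 + 23 + 17 + 11 + ? → (2,5) = 65 − 55 = 10.
From column 2, 65 − (1 + 23 + 12 + 9) gives (3,2) = 20.
The remaining cell in column 5 is (4,5) = 65 − 41 = 24.
The remaining cell in row 3 is (3,1) = 65 − 44 = 21.
Row 4 must total 65; the given cells sum to 47, so (4,1) = 18.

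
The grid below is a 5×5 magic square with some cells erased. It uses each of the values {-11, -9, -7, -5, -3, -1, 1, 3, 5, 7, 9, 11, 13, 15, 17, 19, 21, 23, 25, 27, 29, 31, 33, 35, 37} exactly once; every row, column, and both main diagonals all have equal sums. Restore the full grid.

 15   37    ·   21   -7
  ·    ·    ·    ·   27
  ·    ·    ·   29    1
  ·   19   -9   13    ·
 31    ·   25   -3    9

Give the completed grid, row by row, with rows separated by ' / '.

15 37 -1 21 -7 / -11 11 33 5 27 / 23 -5 17 29 1 / 7 19 -9 13 35 / 31 3 25 -3 9

The 25 entries sum to 325, so each line sums to 325/5 = 65.
From row 1, 65 − (15 + 37 + 21 + (-7)) gives (1,3) = -1.
Using row 5: 31 + 25 + (-3) + 9 + ? → (5,2) = 65 − 62 = 3.
Column 4: 21 + 29 + 13 + (-3) + ? = 65, so (2,4) = 5.
From column 5, 65 − (-7 + 27 + 1 + 9) gives (4,5) = 35.
Using anti-diagonal: -7 + 5 + 19 + 31 + ? → (3,3) = 65 − 48 = 17.
The remaining cell in row 4 is (4,1) = 65 − 58 = 7.
Using column 3: -1 + 17 + (-9) + 25 + ? → (2,3) = 65 − 32 = 33.
Main diagonal needs 65; the known cells sum to 54, so (2,2) = 11.
Using row 2: 11 + 33 + 5 + 27 + ? → (2,1) = 65 − 76 = -11.
The remaining cell in column 1 is (3,1) = 65 − 42 = 23.
From column 2, 65 − (37 + 11 + 19 + 3) gives (3,2) = -5.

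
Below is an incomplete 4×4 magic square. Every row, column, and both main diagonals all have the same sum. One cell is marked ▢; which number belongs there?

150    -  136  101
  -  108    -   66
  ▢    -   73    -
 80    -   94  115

87

Main diagonal is complete and sums to 446; that is the magic constant.
Row 1 needs 446; the known cells sum to 387, so (1,2) = 59.
Row 4: 80 + 94 + 115 + ? = 446, so (4,2) = 157.
Column 2 must total 446; the given cells sum to 324, so (3,2) = 122.
Using column 3: 136 + 73 + 94 + ? → (2,3) = 446 − 303 = 143.
The remaining cell in column 4 is (3,4) = 446 − 282 = 164.
From row 2, 446 − (108 + 143 + 66) gives (2,1) = 129.
Row 3: 122 + 73 + 164 + ? = 446, so (3,1) = 87.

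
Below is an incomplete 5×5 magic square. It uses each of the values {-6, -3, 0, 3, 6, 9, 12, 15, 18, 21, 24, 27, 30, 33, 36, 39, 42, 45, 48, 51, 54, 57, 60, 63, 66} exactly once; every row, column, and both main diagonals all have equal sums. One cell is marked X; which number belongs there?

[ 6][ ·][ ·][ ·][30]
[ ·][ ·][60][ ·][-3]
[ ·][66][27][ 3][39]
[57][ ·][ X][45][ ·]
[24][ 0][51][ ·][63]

-6

The 25 entries sum to 750, so each line sums to 750/5 = 150.
From row 3, 150 − (66 + 27 + 3 + 39) gives (3,1) = 15.
From row 5, 150 − (24 + 0 + 51 + 63) gives (5,4) = 12.
The remaining cell in column 1 is (2,1) = 150 − 102 = 48.
From column 5, 150 − (30 + (-3) + 39 + 63) gives (4,5) = 21.
Main diagonal: 6 + 27 + 45 + 63 + ? = 150, so (2,2) = 9.
Row 2 must total 150; the given cells sum to 114, so (2,4) = 36.
Column 4: 36 + 3 + 45 + 12 + ? = 150, so (1,4) = 54.
Anti-diagonal needs 150; the known cells sum to 117, so (4,2) = 33.
The remaining cell in row 4 is (4,3) = 150 − 156 = -6.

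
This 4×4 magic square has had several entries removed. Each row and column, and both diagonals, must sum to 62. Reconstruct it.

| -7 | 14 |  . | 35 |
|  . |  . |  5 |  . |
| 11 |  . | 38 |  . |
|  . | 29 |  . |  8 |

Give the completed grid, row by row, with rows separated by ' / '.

-7 14 20 35 / 32 23 5 2 / 11 -4 38 17 / 26 29 -1 8

Row 1 needs 62; the known cells sum to 42, so (1,3) = 20.
Column 3: 20 + 5 + 38 + ? = 62, so (4,3) = -1.
Main diagonal must total 62; the given cells sum to 39, so (2,2) = 23.
Using row 4: 29 + (-1) + 8 + ? → (4,1) = 62 − 36 = 26.
Column 1 must total 62; the given cells sum to 30, so (2,1) = 32.
From column 2, 62 − (14 + 23 + 29) gives (3,2) = -4.
Row 2: 32 + 23 + 5 + ? = 62, so (2,4) = 2.
Row 3 needs 62; the known cells sum to 45, so (3,4) = 17.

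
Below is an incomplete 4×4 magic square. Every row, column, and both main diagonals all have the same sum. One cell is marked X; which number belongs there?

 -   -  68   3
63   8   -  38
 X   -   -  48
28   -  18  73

13

Column 4 is complete and sums to 162; that is the magic constant.
Using row 2: 63 + 8 + 38 + ? → (2,3) = 162 − 109 = 53.
From row 4, 162 − (28 + 18 + 73) gives (4,2) = 43.
The remaining cell in column 3 is (3,3) = 162 − 139 = 23.
Main diagonal must total 162; the given cells sum to 104, so (1,1) = 58.
Anti-diagonal: 3 + 53 + 28 + ? = 162, so (3,2) = 78.
Row 1 needs 162; the known cells sum to 129, so (1,2) = 33.
Row 3 must total 162; the given cells sum to 149, so (3,1) = 13.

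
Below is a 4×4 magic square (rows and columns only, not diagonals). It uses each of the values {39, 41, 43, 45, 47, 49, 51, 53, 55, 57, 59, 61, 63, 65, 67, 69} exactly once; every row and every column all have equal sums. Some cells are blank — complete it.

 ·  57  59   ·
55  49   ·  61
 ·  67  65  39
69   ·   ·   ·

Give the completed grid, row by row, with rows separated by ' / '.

The 16 entries sum to 864, so each line sums to 864/4 = 216.
Using row 2: 55 + 49 + 61 + ? → (2,3) = 216 − 165 = 51.
Using row 3: 67 + 65 + 39 + ? → (3,1) = 216 − 171 = 45.
The remaining cell in column 1 is (1,1) = 216 − 169 = 47.
From column 2, 216 − (57 + 49 + 67) gives (4,2) = 43.
The remaining cell in column 3 is (4,3) = 216 − 175 = 41.
Row 1 must total 216; the given cells sum to 163, so (1,4) = 53.
Using row 4: 69 + 43 + 41 + ? → (4,4) = 216 − 153 = 63.

47 57 59 53 / 55 49 51 61 / 45 67 65 39 / 69 43 41 63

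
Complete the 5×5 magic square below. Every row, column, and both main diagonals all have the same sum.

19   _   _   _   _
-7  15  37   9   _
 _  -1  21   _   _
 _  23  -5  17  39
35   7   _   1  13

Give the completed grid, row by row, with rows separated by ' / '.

Main diagonal is already complete: 19 + 15 + 21 + 17 + 13 = 85, so that is the magic constant.
Row 2 must total 85; the given cells sum to 54, so (2,5) = 31.
Using row 4: 23 + (-5) + 17 + 39 + ? → (4,1) = 85 − 74 = 11.
Using row 5: 35 + 7 + 1 + 13 + ? → (5,3) = 85 − 56 = 29.
Column 1 needs 85; the known cells sum to 58, so (3,1) = 27.
Column 2: 15 + (-1) + 23 + 7 + ? = 85, so (1,2) = 41.
Column 3: 37 + 21 + (-5) + 29 + ? = 85, so (1,3) = 3.
Using anti-diagonal: 9 + 21 + 23 + 35 + ? → (1,5) = 85 − 88 = -3.
Row 1 must total 85; the given cells sum to 60, so (1,4) = 25.
Column 4 must total 85; the given cells sum to 52, so (3,4) = 33.
Using column 5: -3 + 31 + 39 + 13 + ? → (3,5) = 85 − 80 = 5.

19 41 3 25 -3 / -7 15 37 9 31 / 27 -1 21 33 5 / 11 23 -5 17 39 / 35 7 29 1 13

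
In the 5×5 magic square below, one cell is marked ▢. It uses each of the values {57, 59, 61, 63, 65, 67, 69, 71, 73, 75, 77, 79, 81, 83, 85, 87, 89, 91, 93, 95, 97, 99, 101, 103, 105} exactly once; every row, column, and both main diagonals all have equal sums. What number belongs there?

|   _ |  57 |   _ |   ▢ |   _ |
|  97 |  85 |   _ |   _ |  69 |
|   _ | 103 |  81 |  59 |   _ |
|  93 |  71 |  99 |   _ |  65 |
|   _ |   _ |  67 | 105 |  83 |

The 25 entries sum to 2025, so each line sums to 2025/5 = 405.
The remaining cell in row 4 is (4,4) = 405 − 328 = 77.
From column 2, 405 − (57 + 85 + 103 + 71) gives (5,2) = 89.
Using main diagonal: 85 + 81 + 77 + 83 + ? → (1,1) = 405 − 326 = 79.
The remaining cell in row 5 is (5,1) = 405 − 344 = 61.
Column 1: 79 + 97 + 93 + 61 + ? = 405, so (3,1) = 75.
Row 3 must total 405; the given cells sum to 318, so (3,5) = 87.
Column 5 needs 405; the known cells sum to 304, so (1,5) = 101.
The remaining cell in anti-diagonal is (2,4) = 405 − 314 = 91.
Row 2 needs 405; the known cells sum to 342, so (2,3) = 63.
From column 3, 405 − (63 + 81 + 99 + 67) gives (1,3) = 95.
Column 4: 91 + 59 + 77 + 105 + ? = 405, so (1,4) = 73.

73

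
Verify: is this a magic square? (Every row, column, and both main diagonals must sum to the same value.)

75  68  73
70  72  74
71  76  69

Yes

Row 1: 75 + 68 + 73 = 216.
Row 2: 70 + 72 + 74 = 216.
Row 3: 71 + 76 + 69 = 216.
Column 1: 75 + 70 + 71 = 216.
Column 2: 68 + 72 + 76 = 216.
Column 3: 73 + 74 + 69 = 216.
Main diagonal: 75 + 72 + 69 = 216.
Anti-diagonal: 73 + 72 + 71 = 216.
All lines sum to 216.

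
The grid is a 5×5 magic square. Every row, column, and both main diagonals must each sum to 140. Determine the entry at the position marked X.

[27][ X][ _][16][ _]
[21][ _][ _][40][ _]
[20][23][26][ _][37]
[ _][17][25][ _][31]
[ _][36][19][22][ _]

From row 3, 140 − (20 + 23 + 26 + 37) gives (3,4) = 34.
Using column 4: 16 + 40 + 34 + 22 + ? → (4,4) = 140 − 112 = 28.
Using row 4: 17 + 25 + 28 + 31 + ? → (4,1) = 140 − 101 = 39.
From column 1, 140 − (27 + 21 + 20 + 39) gives (5,1) = 33.
The remaining cell in anti-diagonal is (1,5) = 140 − 116 = 24.
Row 5: 33 + 36 + 19 + 22 + ? = 140, so (5,5) = 30.
Column 5 needs 140; the known cells sum to 122, so (2,5) = 18.
Main diagonal needs 140; the known cells sum to 111, so (2,2) = 29.
Row 2 needs 140; the known cells sum to 108, so (2,3) = 32.
Column 2: 29 + 23 + 17 + 36 + ? = 140, so (1,2) = 35.

35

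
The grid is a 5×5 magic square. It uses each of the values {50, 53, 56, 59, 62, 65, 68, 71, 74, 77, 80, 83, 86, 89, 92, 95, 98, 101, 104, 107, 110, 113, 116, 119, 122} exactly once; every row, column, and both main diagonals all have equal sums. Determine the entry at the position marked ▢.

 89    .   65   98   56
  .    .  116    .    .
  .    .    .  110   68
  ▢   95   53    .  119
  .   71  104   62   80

The 25 entries sum to 2150, so each line sums to 2150/5 = 430.
Row 1 needs 430; the known cells sum to 308, so (1,2) = 122.
Using row 5: 71 + 104 + 62 + 80 + ? → (5,1) = 430 − 317 = 113.
Using column 3: 65 + 116 + 53 + 104 + ? → (3,3) = 430 − 338 = 92.
Column 5 must total 430; the given cells sum to 323, so (2,5) = 107.
Anti-diagonal must total 430; the given cells sum to 356, so (2,4) = 74.
Using column 4: 98 + 74 + 110 + 62 + ? → (4,4) = 430 − 344 = 86.
From main diagonal, 430 − (89 + 92 + 86 + 80) gives (2,2) = 83.
Row 2 needs 430; the known cells sum to 380, so (2,1) = 50.
Row 4: 95 + 53 + 86 + 119 + ? = 430, so (4,1) = 77.

77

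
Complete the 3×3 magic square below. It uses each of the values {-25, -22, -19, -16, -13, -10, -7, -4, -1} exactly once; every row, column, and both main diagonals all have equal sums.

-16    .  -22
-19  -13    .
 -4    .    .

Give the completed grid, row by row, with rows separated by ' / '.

-16 -1 -22 / -19 -13 -7 / -4 -25 -10

The 9 entries sum to -117, so each line sums to -117/3 = -39.
Row 1 needs -39; the known cells sum to -38, so (1,2) = -1.
Row 2: -19 + (-13) + ? = -39, so (2,3) = -7.
Column 2: -1 + (-13) + ? = -39, so (3,2) = -25.
The remaining cell in column 3 is (3,3) = -39 − (-29) = -10.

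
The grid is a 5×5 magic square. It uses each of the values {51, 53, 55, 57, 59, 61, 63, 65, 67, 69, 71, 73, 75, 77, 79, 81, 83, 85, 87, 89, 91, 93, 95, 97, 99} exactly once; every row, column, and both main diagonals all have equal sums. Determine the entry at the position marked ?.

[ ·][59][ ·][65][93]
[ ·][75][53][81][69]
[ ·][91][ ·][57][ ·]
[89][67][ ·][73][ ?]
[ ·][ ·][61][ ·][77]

The 25 entries sum to 1875, so each line sums to 1875/5 = 375.
Using row 2: 75 + 53 + 81 + 69 + ? → (2,1) = 375 − 278 = 97.
Using column 2: 59 + 75 + 91 + 67 + ? → (5,2) = 375 − 292 = 83.
From column 4, 375 − (65 + 81 + 57 + 73) gives (5,4) = 99.
Using row 5: 83 + 61 + 99 + 77 + ? → (5,1) = 375 − 320 = 55.
Anti-diagonal must total 375; the given cells sum to 296, so (3,3) = 79.
Main diagonal must total 375; the given cells sum to 304, so (1,1) = 71.
Using row 1: 71 + 59 + 65 + 93 + ? → (1,3) = 375 − 288 = 87.
Column 1: 71 + 97 + 89 + 55 + ? = 375, so (3,1) = 63.
The remaining cell in column 3 is (4,3) = 375 − 280 = 95.
Row 3: 63 + 91 + 79 + 57 + ? = 375, so (3,5) = 85.
Row 4: 89 + 67 + 95 + 73 + ? = 375, so (4,5) = 51.

51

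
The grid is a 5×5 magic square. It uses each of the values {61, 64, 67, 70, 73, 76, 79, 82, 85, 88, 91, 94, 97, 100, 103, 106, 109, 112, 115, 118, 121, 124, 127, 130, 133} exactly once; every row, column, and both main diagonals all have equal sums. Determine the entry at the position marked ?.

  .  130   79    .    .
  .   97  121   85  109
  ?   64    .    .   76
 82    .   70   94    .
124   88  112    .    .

115

The 25 entries sum to 2425, so each line sums to 2425/5 = 485.
Row 2 must total 485; the given cells sum to 412, so (2,1) = 73.
From column 2, 485 − (130 + 97 + 64 + 88) gives (4,2) = 106.
Column 3 must total 485; the given cells sum to 382, so (3,3) = 103.
Anti-diagonal must total 485; the given cells sum to 418, so (1,5) = 67.
Row 4 must total 485; the given cells sum to 352, so (4,5) = 133.
Column 5: 67 + 109 + 76 + 133 + ? = 485, so (5,5) = 100.
Main diagonal needs 485; the known cells sum to 394, so (1,1) = 91.
Using row 1: 91 + 130 + 79 + 67 + ? → (1,4) = 485 − 367 = 118.
Row 5 needs 485; the known cells sum to 424, so (5,4) = 61.
Using column 1: 91 + 73 + 82 + 124 + ? → (3,1) = 485 − 370 = 115.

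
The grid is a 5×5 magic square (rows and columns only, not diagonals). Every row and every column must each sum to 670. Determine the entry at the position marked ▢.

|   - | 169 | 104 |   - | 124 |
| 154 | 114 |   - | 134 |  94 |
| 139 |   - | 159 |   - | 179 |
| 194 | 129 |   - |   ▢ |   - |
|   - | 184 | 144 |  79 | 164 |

From row 2, 670 − (154 + 114 + 134 + 94) gives (2,3) = 174.
Row 5: 184 + 144 + 79 + 164 + ? = 670, so (5,1) = 99.
From column 1, 670 − (154 + 139 + 194 + 99) gives (1,1) = 84.
Using column 2: 169 + 114 + 129 + 184 + ? → (3,2) = 670 − 596 = 74.
Using column 3: 104 + 174 + 159 + 144 + ? → (4,3) = 670 − 581 = 89.
Column 5 must total 670; the given cells sum to 561, so (4,5) = 109.
The remaining cell in row 1 is (1,4) = 670 − 481 = 189.
The remaining cell in row 3 is (3,4) = 670 − 551 = 119.
From row 4, 670 − (194 + 129 + 89 + 109) gives (4,4) = 149.

149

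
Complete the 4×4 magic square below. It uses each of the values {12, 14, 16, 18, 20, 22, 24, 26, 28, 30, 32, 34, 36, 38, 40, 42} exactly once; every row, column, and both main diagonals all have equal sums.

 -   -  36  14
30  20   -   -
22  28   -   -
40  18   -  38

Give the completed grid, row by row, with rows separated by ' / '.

16 42 36 14 / 30 20 26 32 / 22 28 34 24 / 40 18 12 38

The 16 entries sum to 432, so each line sums to 432/4 = 108.
From row 4, 108 − (40 + 18 + 38) gives (4,3) = 12.
Column 1 must total 108; the given cells sum to 92, so (1,1) = 16.
Column 2 needs 108; the known cells sum to 66, so (1,2) = 42.
Using main diagonal: 16 + 20 + 38 + ? → (3,3) = 108 − 74 = 34.
From anti-diagonal, 108 − (14 + 28 + 40) gives (2,3) = 26.
Row 2 needs 108; the known cells sum to 76, so (2,4) = 32.
Row 3 must total 108; the given cells sum to 84, so (3,4) = 24.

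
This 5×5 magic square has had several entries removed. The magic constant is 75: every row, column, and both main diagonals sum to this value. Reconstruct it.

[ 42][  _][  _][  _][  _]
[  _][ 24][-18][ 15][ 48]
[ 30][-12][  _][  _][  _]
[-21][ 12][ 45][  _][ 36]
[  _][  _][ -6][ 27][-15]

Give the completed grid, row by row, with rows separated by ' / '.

42 0 33 -9 9 / 6 24 -18 15 48 / 30 -12 21 39 -3 / -21 12 45 3 36 / 18 51 -6 27 -15

Row 2: 24 + (-18) + 15 + 48 + ? = 75, so (2,1) = 6.
Row 4 needs 75; the known cells sum to 72, so (4,4) = 3.
Column 1 needs 75; the known cells sum to 57, so (5,1) = 18.
Main diagonal must total 75; the given cells sum to 54, so (3,3) = 21.
The remaining cell in anti-diagonal is (1,5) = 75 − 66 = 9.
Using row 5: 18 + (-6) + 27 + (-15) + ? → (5,2) = 75 − 24 = 51.
Column 2 needs 75; the known cells sum to 75, so (1,2) = 0.
Column 3 needs 75; the known cells sum to 42, so (1,3) = 33.
Column 5: 9 + 48 + 36 + (-15) + ? = 75, so (3,5) = -3.
The remaining cell in row 1 is (1,4) = 75 − 84 = -9.
Using row 3: 30 + (-12) + 21 + (-3) + ? → (3,4) = 75 − 36 = 39.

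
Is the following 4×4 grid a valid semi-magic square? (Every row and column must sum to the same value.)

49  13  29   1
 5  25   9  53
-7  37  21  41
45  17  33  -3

Row 1: 49 + 13 + 29 + 1 = 92.
Row 2: 5 + 25 + 9 + 53 = 92.
Row 3: -7 + 37 + 21 + 41 = 92.
Row 4: 45 + 17 + 33 + (-3) = 92.
Column 1: 49 + 5 + (-7) + 45 = 92.
Column 2: 13 + 25 + 37 + 17 = 92.
Column 3: 29 + 9 + 21 + 33 = 92.
Column 4: 1 + 53 + 41 + (-3) = 92.
All lines sum to 92.

Yes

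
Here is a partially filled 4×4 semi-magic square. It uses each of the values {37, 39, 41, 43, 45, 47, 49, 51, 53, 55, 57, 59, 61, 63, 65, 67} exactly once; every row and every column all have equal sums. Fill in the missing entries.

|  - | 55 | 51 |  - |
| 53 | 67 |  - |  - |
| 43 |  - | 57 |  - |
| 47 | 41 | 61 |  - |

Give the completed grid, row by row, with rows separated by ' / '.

65 55 51 37 / 53 67 39 49 / 43 45 57 63 / 47 41 61 59

The 16 entries sum to 832, so each line sums to 832/4 = 208.
From row 4, 208 − (47 + 41 + 61) gives (4,4) = 59.
Column 1 needs 208; the known cells sum to 143, so (1,1) = 65.
Column 2 must total 208; the given cells sum to 163, so (3,2) = 45.
Using column 3: 51 + 57 + 61 + ? → (2,3) = 208 − 169 = 39.
Row 1 must total 208; the given cells sum to 171, so (1,4) = 37.
The remaining cell in row 2 is (2,4) = 208 − 159 = 49.
Row 3 needs 208; the known cells sum to 145, so (3,4) = 63.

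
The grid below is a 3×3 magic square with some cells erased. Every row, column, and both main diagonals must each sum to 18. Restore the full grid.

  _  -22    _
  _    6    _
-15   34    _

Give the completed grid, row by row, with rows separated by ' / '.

13 -22 27 / 20 6 -8 / -15 34 -1

Row 3 must total 18; the given cells sum to 19, so (3,3) = -1.
Main diagonal must total 18; the given cells sum to 5, so (1,1) = 13.
Anti-diagonal must total 18; the given cells sum to -9, so (1,3) = 27.
Column 1 must total 18; the given cells sum to -2, so (2,1) = 20.
Column 3: 27 + (-1) + ? = 18, so (2,3) = -8.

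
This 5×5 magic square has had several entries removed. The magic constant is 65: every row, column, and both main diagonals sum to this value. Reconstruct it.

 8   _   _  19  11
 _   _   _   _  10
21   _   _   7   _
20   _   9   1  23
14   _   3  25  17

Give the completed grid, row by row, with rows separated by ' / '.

8 5 22 19 11 / 2 24 16 13 10 / 21 18 15 7 4 / 20 12 9 1 23 / 14 6 3 25 17

Row 4: 20 + 9 + 1 + 23 + ? = 65, so (4,2) = 12.
Row 5: 14 + 3 + 25 + 17 + ? = 65, so (5,2) = 6.
From column 1, 65 − (8 + 21 + 20 + 14) gives (2,1) = 2.
The remaining cell in column 4 is (2,4) = 65 − 52 = 13.
The remaining cell in column 5 is (3,5) = 65 − 61 = 4.
Anti-diagonal must total 65; the given cells sum to 50, so (3,3) = 15.
Row 3: 21 + 15 + 7 + 4 + ? = 65, so (3,2) = 18.
Main diagonal: 8 + 15 + 1 + 17 + ? = 65, so (2,2) = 24.
From row 2, 65 − (2 + 24 + 13 + 10) gives (2,3) = 16.
Column 2 needs 65; the known cells sum to 60, so (1,2) = 5.
The remaining cell in column 3 is (1,3) = 65 − 43 = 22.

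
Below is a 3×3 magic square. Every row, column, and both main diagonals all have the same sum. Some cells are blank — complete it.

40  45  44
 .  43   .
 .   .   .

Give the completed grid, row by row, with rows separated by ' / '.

Row 1 is already complete: 40 + 45 + 44 = 129, so that is the magic constant.
Using column 2: 45 + 43 + ? → (3,2) = 129 − 88 = 41.
Using main diagonal: 40 + 43 + ? → (3,3) = 129 − 83 = 46.
The remaining cell in anti-diagonal is (3,1) = 129 − 87 = 42.
Column 1: 40 + 42 + ? = 129, so (2,1) = 47.
Using column 3: 44 + 46 + ? → (2,3) = 129 − 90 = 39.

40 45 44 / 47 43 39 / 42 41 46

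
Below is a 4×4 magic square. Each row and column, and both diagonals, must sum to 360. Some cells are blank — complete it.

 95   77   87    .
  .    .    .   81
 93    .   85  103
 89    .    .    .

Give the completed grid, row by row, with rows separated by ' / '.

Row 1 must total 360; the given cells sum to 259, so (1,4) = 101.
Row 3 needs 360; the known cells sum to 281, so (3,2) = 79.
The remaining cell in column 1 is (2,1) = 360 − 277 = 83.
Column 4 needs 360; the known cells sum to 285, so (4,4) = 75.
Main diagonal: 95 + 85 + 75 + ? = 360, so (2,2) = 105.
Anti-diagonal needs 360; the known cells sum to 269, so (2,3) = 91.
Column 2 must total 360; the given cells sum to 261, so (4,2) = 99.
Using column 3: 87 + 91 + 85 + ? → (4,3) = 360 − 263 = 97.

95 77 87 101 / 83 105 91 81 / 93 79 85 103 / 89 99 97 75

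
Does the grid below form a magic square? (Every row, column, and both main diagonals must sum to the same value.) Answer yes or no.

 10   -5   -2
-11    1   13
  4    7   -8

Yes

Row 1: 10 + (-5) + (-2) = 3.
Row 2: -11 + 1 + 13 = 3.
Row 3: 4 + 7 + (-8) = 3.
Column 1: 10 + (-11) + 4 = 3.
Column 2: -5 + 1 + 7 = 3.
Column 3: -2 + 13 + (-8) = 3.
Main diagonal: 10 + 1 + (-8) = 3.
Anti-diagonal: -2 + 1 + 4 = 3.
All lines sum to 3.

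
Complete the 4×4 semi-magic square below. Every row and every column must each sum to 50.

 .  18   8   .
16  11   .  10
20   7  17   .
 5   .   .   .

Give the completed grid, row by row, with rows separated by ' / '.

Using row 2: 16 + 11 + 10 + ? → (2,3) = 50 − 37 = 13.
The remaining cell in row 3 is (3,4) = 50 − 44 = 6.
From column 1, 50 − (16 + 20 + 5) gives (1,1) = 9.
Column 2: 18 + 11 + 7 + ? = 50, so (4,2) = 14.
Column 3: 8 + 13 + 17 + ? = 50, so (4,3) = 12.
The remaining cell in row 1 is (1,4) = 50 − 35 = 15.
From row 4, 50 − (5 + 14 + 12) gives (4,4) = 19.

9 18 8 15 / 16 11 13 10 / 20 7 17 6 / 5 14 12 19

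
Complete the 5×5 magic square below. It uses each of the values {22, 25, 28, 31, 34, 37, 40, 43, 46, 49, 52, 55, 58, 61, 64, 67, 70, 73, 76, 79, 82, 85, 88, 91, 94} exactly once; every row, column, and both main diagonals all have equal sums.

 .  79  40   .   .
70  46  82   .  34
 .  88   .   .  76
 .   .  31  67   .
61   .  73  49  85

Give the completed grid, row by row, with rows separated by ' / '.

28 79 40 91 52 / 70 46 82 58 34 / 37 88 64 25 76 / 94 55 31 67 43 / 61 22 73 49 85

The 25 entries sum to 1450, so each line sums to 1450/5 = 290.
From row 2, 290 − (70 + 46 + 82 + 34) gives (2,4) = 58.
From row 5, 290 − (61 + 73 + 49 + 85) gives (5,2) = 22.
The remaining cell in column 2 is (4,2) = 290 − 235 = 55.
Using column 3: 40 + 82 + 31 + 73 + ? → (3,3) = 290 − 226 = 64.
From main diagonal, 290 − (46 + 64 + 67 + 85) gives (1,1) = 28.
From anti-diagonal, 290 − (58 + 64 + 55 + 61) gives (1,5) = 52.
Row 1: 28 + 79 + 40 + 52 + ? = 290, so (1,4) = 91.
Column 4 needs 290; the known cells sum to 265, so (3,4) = 25.
Using column 5: 52 + 34 + 76 + 85 + ? → (4,5) = 290 − 247 = 43.
The remaining cell in row 3 is (3,1) = 290 − 253 = 37.
The remaining cell in row 4 is (4,1) = 290 − 196 = 94.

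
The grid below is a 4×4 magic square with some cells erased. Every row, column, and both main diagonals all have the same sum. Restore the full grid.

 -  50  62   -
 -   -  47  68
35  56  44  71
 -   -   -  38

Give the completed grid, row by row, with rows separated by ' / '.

65 50 62 29 / 32 59 47 68 / 35 56 44 71 / 74 41 53 38

Row 3 is already complete: 35 + 56 + 44 + 71 = 206, so that is the magic constant.
From column 3, 206 − (62 + 47 + 44) gives (4,3) = 53.
Column 4 must total 206; the given cells sum to 177, so (1,4) = 29.
Anti-diagonal needs 206; the known cells sum to 132, so (4,1) = 74.
Row 1 must total 206; the given cells sum to 141, so (1,1) = 65.
From row 4, 206 − (74 + 53 + 38) gives (4,2) = 41.
Column 1: 65 + 35 + 74 + ? = 206, so (2,1) = 32.
Column 2: 50 + 56 + 41 + ? = 206, so (2,2) = 59.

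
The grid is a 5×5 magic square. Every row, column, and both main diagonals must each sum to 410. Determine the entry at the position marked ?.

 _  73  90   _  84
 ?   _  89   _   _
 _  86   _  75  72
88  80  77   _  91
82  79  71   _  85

Row 4: 88 + 80 + 77 + 91 + ? = 410, so (4,4) = 74.
The remaining cell in row 5 is (5,4) = 410 − 317 = 93.
Using column 2: 73 + 86 + 80 + 79 + ? → (2,2) = 410 − 318 = 92.
Column 3 must total 410; the given cells sum to 327, so (3,3) = 83.
Column 5: 84 + 72 + 91 + 85 + ? = 410, so (2,5) = 78.
Main diagonal: 92 + 83 + 74 + 85 + ? = 410, so (1,1) = 76.
Anti-diagonal needs 410; the known cells sum to 329, so (2,4) = 81.
Using row 1: 76 + 73 + 90 + 84 + ? → (1,4) = 410 − 323 = 87.
Row 2 needs 410; the known cells sum to 340, so (2,1) = 70.

70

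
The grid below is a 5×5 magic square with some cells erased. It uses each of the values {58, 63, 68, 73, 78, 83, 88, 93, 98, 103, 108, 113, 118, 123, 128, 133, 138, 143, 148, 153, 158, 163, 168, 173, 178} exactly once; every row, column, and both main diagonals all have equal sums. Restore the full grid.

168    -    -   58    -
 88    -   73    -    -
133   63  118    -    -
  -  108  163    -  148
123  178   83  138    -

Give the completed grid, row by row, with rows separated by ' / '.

168 98 153 58 113 / 88 143 73 128 158 / 133 63 118 173 103 / 78 108 163 93 148 / 123 178 83 138 68

The 25 entries sum to 2950, so each line sums to 2950/5 = 590.
Using row 5: 123 + 178 + 83 + 138 + ? → (5,5) = 590 − 522 = 68.
The remaining cell in column 1 is (4,1) = 590 − 512 = 78.
Using column 3: 73 + 118 + 163 + 83 + ? → (1,3) = 590 − 437 = 153.
Using row 4: 78 + 108 + 163 + 148 + ? → (4,4) = 590 − 497 = 93.
Using main diagonal: 168 + 118 + 93 + 68 + ? → (2,2) = 590 − 447 = 143.
Column 2 needs 590; the known cells sum to 492, so (1,2) = 98.
Row 1 must total 590; the given cells sum to 477, so (1,5) = 113.
From anti-diagonal, 590 − (113 + 118 + 108 + 123) gives (2,4) = 128.
Row 2: 88 + 143 + 73 + 128 + ? = 590, so (2,5) = 158.
The remaining cell in column 4 is (3,4) = 590 − 417 = 173.
Column 5 needs 590; the known cells sum to 487, so (3,5) = 103.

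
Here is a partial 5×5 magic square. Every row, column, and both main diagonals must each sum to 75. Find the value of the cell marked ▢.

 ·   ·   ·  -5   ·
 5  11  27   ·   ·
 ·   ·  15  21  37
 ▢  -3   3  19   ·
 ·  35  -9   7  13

The remaining cell in row 5 is (5,1) = 75 − 46 = 29.
Column 3 needs 75; the known cells sum to 36, so (1,3) = 39.
Column 4 must total 75; the given cells sum to 42, so (2,4) = 33.
Main diagonal needs 75; the known cells sum to 58, so (1,1) = 17.
From anti-diagonal, 75 − (33 + 15 + (-3) + 29) gives (1,5) = 1.
Row 1 needs 75; the known cells sum to 52, so (1,2) = 23.
Row 2 needs 75; the known cells sum to 76, so (2,5) = -1.
Column 2: 23 + 11 + (-3) + 35 + ? = 75, so (3,2) = 9.
Using column 5: 1 + (-1) + 37 + 13 + ? → (4,5) = 75 − 50 = 25.
Row 3: 9 + 15 + 21 + 37 + ? = 75, so (3,1) = -7.
Row 4 needs 75; the known cells sum to 44, so (4,1) = 31.

31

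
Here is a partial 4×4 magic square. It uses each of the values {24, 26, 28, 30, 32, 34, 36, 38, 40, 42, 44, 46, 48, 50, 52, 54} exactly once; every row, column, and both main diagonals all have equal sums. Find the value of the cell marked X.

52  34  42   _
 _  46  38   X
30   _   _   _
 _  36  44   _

The 16 entries sum to 624, so each line sums to 624/4 = 156.
From row 1, 156 − (52 + 34 + 42) gives (1,4) = 28.
Column 2: 34 + 46 + 36 + ? = 156, so (3,2) = 40.
Column 3: 42 + 38 + 44 + ? = 156, so (3,3) = 32.
Main diagonal: 52 + 46 + 32 + ? = 156, so (4,4) = 26.
Anti-diagonal needs 156; the known cells sum to 106, so (4,1) = 50.
Row 3: 30 + 40 + 32 + ? = 156, so (3,4) = 54.
Column 1 must total 156; the given cells sum to 132, so (2,1) = 24.
The remaining cell in column 4 is (2,4) = 156 − 108 = 48.

48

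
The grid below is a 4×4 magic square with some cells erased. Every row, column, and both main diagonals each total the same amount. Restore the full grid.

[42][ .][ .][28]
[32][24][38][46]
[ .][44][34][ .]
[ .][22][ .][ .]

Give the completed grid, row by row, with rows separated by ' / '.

42 50 20 28 / 32 24 38 46 / 36 44 34 26 / 30 22 48 40

Row 2 is already complete: 32 + 24 + 38 + 46 = 140, so that is the magic constant.
From column 2, 140 − (24 + 44 + 22) gives (1,2) = 50.
Main diagonal needs 140; the known cells sum to 100, so (4,4) = 40.
Anti-diagonal must total 140; the given cells sum to 110, so (4,1) = 30.
From row 1, 140 − (42 + 50 + 28) gives (1,3) = 20.
Row 4 must total 140; the given cells sum to 92, so (4,3) = 48.
Using column 1: 42 + 32 + 30 + ? → (3,1) = 140 − 104 = 36.
From column 4, 140 − (28 + 46 + 40) gives (3,4) = 26.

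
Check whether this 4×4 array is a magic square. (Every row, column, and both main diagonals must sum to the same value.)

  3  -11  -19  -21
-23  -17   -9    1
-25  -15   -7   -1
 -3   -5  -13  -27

Row 1: 3 + (-11) + (-19) + (-21) = -48.
Row 2: -23 + (-17) + (-9) + 1 = -48.
Row 3: -25 + (-15) + (-7) + (-1) = -48.
Row 4: -3 + (-5) + (-13) + (-27) = -48.
Column 1: 3 + (-23) + (-25) + (-3) = -48.
Column 2: -11 + (-17) + (-15) + (-5) = -48.
Column 3: -19 + (-9) + (-7) + (-13) = -48.
Column 4: -21 + 1 + (-1) + (-27) = -48.
Main diagonal: 3 + (-17) + (-7) + (-27) = -48.
Anti-diagonal: -21 + (-9) + (-15) + (-3) = -48.
All lines sum to -48.

Yes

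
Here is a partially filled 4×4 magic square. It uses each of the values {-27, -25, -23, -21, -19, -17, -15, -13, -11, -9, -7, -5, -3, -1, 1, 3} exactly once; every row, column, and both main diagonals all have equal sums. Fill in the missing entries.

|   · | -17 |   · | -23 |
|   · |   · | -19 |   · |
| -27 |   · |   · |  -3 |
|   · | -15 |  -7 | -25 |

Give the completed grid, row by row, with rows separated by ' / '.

1 -17 -9 -23 / -21 -11 -19 3 / -27 -5 -13 -3 / -1 -15 -7 -25

The 16 entries sum to -192, so each line sums to -192/4 = -48.
Using row 4: -15 + (-7) + (-25) + ? → (4,1) = -48 − (-47) = -1.
Column 4: -23 + (-3) + (-25) + ? = -48, so (2,4) = 3.
The remaining cell in anti-diagonal is (3,2) = -48 − (-43) = -5.
Row 3 needs -48; the known cells sum to -35, so (3,3) = -13.
From column 2, -48 − (-17 + (-5) + (-15)) gives (2,2) = -11.
Column 3: -19 + (-13) + (-7) + ? = -48, so (1,3) = -9.
Main diagonal needs -48; the known cells sum to -49, so (1,1) = 1.
Row 2: -11 + (-19) + 3 + ? = -48, so (2,1) = -21.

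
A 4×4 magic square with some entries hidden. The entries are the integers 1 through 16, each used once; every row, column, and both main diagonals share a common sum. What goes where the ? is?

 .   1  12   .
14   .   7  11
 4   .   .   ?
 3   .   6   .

5

The entries are 1 through 16, which sum to 136, so each line sums to 136/4 = 34.
Using row 2: 14 + 7 + 11 + ? → (2,2) = 34 − 32 = 2.
From column 1, 34 − (14 + 4 + 3) gives (1,1) = 13.
Column 3 must total 34; the given cells sum to 25, so (3,3) = 9.
Main diagonal needs 34; the known cells sum to 24, so (4,4) = 10.
Row 1 needs 34; the known cells sum to 26, so (1,4) = 8.
Row 4 needs 34; the known cells sum to 19, so (4,2) = 15.
Using column 2: 1 + 2 + 15 + ? → (3,2) = 34 − 18 = 16.
The remaining cell in column 4 is (3,4) = 34 − 29 = 5.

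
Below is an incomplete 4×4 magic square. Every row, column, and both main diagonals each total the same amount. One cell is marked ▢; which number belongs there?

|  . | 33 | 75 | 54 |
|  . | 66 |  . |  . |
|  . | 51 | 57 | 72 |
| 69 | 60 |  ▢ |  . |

Column 2 is complete and sums to 210; that is the magic constant.
Row 1 must total 210; the given cells sum to 162, so (1,1) = 48.
Using row 3: 51 + 57 + 72 + ? → (3,1) = 210 − 180 = 30.
Using column 1: 48 + 30 + 69 + ? → (2,1) = 210 − 147 = 63.
Main diagonal needs 210; the known cells sum to 171, so (4,4) = 39.
Anti-diagonal must total 210; the given cells sum to 174, so (2,3) = 36.
Row 2 needs 210; the known cells sum to 165, so (2,4) = 45.
Row 4: 69 + 60 + 39 + ? = 210, so (4,3) = 42.

42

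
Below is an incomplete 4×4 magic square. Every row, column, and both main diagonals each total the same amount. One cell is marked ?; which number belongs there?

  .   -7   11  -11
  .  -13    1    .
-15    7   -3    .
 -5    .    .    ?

Anti-diagonal is complete and sums to -8; that is the magic constant.
The remaining cell in row 1 is (1,1) = -8 − (-7) = -1.
Row 3: -15 + 7 + (-3) + ? = -8, so (3,4) = 3.
From column 1, -8 − (-1 + (-15) + (-5)) gives (2,1) = 13.
Column 2: -7 + (-13) + 7 + ? = -8, so (4,2) = 5.
Column 3 must total -8; the given cells sum to 9, so (4,3) = -17.
Main diagonal: -1 + (-13) + (-3) + ? = -8, so (4,4) = 9.

9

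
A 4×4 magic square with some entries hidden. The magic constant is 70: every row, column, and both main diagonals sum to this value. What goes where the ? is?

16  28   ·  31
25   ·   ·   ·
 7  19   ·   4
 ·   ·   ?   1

37

Row 1: 16 + 28 + 31 + ? = 70, so (1,3) = -5.
From row 3, 70 − (7 + 19 + 4) gives (3,3) = 40.
Column 1: 16 + 25 + 7 + ? = 70, so (4,1) = 22.
Column 4 needs 70; the known cells sum to 36, so (2,4) = 34.
Main diagonal must total 70; the given cells sum to 57, so (2,2) = 13.
The remaining cell in anti-diagonal is (2,3) = 70 − 72 = -2.
From column 2, 70 − (28 + 13 + 19) gives (4,2) = 10.
Using column 3: -5 + (-2) + 40 + ? → (4,3) = 70 − 33 = 37.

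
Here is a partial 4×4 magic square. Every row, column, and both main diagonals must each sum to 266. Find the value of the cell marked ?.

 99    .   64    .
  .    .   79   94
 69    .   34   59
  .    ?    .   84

39

From row 3, 266 − (69 + 34 + 59) gives (3,2) = 104.
The remaining cell in column 3 is (4,3) = 266 − 177 = 89.
Using column 4: 94 + 59 + 84 + ? → (1,4) = 266 − 237 = 29.
From main diagonal, 266 − (99 + 34 + 84) gives (2,2) = 49.
Anti-diagonal: 29 + 79 + 104 + ? = 266, so (4,1) = 54.
From row 1, 266 − (99 + 64 + 29) gives (1,2) = 74.
Row 2 must total 266; the given cells sum to 222, so (2,1) = 44.
The remaining cell in row 4 is (4,2) = 266 − 227 = 39.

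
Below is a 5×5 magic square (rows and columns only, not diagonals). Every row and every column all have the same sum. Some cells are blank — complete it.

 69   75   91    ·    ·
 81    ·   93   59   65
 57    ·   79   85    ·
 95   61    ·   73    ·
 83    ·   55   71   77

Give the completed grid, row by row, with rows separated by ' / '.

Column 1 is already complete: 69 + 81 + 57 + 95 + 83 = 385, so that is the magic constant.
Row 2 needs 385; the known cells sum to 298, so (2,2) = 87.
Using row 5: 83 + 55 + 71 + 77 + ? → (5,2) = 385 − 286 = 99.
Column 2: 75 + 87 + 61 + 99 + ? = 385, so (3,2) = 63.
Using column 3: 91 + 93 + 79 + 55 + ? → (4,3) = 385 − 318 = 67.
Using column 4: 59 + 85 + 73 + 71 + ? → (1,4) = 385 − 288 = 97.
Row 1: 69 + 75 + 91 + 97 + ? = 385, so (1,5) = 53.
From row 3, 385 − (57 + 63 + 79 + 85) gives (3,5) = 101.
Using row 4: 95 + 61 + 67 + 73 + ? → (4,5) = 385 − 296 = 89.

69 75 91 97 53 / 81 87 93 59 65 / 57 63 79 85 101 / 95 61 67 73 89 / 83 99 55 71 77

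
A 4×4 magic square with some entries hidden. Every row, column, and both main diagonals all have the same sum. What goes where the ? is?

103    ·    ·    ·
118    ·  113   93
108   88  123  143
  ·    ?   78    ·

Row 3 is complete and sums to 462; that is the magic constant.
The remaining cell in row 2 is (2,2) = 462 − 324 = 138.
Using column 1: 103 + 118 + 108 + ? → (4,1) = 462 − 329 = 133.
Column 3: 113 + 123 + 78 + ? = 462, so (1,3) = 148.
The remaining cell in main diagonal is (4,4) = 462 − 364 = 98.
Anti-diagonal needs 462; the known cells sum to 334, so (1,4) = 128.
From row 1, 462 − (103 + 148 + 128) gives (1,2) = 83.
The remaining cell in row 4 is (4,2) = 462 − 309 = 153.

153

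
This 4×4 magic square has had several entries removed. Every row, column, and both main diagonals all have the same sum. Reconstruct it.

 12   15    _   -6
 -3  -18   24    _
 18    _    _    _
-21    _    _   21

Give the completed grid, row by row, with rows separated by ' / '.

Column 1 is already complete: 12 + -3 + 18 + -21 = 6, so that is the magic constant.
From row 1, 6 − (12 + 15 + (-6)) gives (1,3) = -15.
Row 2: -3 + (-18) + 24 + ? = 6, so (2,4) = 3.
Column 4 needs 6; the known cells sum to 18, so (3,4) = -12.
The remaining cell in main diagonal is (3,3) = 6 − 15 = -9.
Anti-diagonal needs 6; the known cells sum to -3, so (3,2) = 9.
Column 2 needs 6; the known cells sum to 6, so (4,2) = 0.
Column 3 must total 6; the given cells sum to 0, so (4,3) = 6.

12 15 -15 -6 / -3 -18 24 3 / 18 9 -9 -12 / -21 0 6 21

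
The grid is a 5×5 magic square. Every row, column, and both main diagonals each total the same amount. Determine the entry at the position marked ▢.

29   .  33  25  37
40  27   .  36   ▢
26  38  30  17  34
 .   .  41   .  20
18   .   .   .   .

Row 3 is complete and sums to 145; that is the magic constant.
Row 1 needs 145; the known cells sum to 124, so (1,2) = 21.
Using column 1: 29 + 40 + 26 + 18 + ? → (4,1) = 145 − 113 = 32.
Using anti-diagonal: 37 + 36 + 30 + 18 + ? → (4,2) = 145 − 121 = 24.
Row 4: 32 + 24 + 41 + 20 + ? = 145, so (4,4) = 28.
The remaining cell in column 2 is (5,2) = 145 − 110 = 35.
Using column 4: 25 + 36 + 17 + 28 + ? → (5,4) = 145 − 106 = 39.
From main diagonal, 145 − (29 + 27 + 30 + 28) gives (5,5) = 31.
Row 5 needs 145; the known cells sum to 123, so (5,3) = 22.
The remaining cell in column 3 is (2,3) = 145 − 126 = 19.
Using column 5: 37 + 34 + 20 + 31 + ? → (2,5) = 145 − 122 = 23.

23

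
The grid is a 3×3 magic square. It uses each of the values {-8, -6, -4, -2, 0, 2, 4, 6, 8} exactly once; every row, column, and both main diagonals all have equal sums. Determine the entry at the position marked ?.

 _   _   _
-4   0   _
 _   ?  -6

8

The 9 entries sum to 0, so each line sums to 0/3 = 0.
Using row 2: -4 + 0 + ? → (2,3) = 0 − (-4) = 4.
Using column 3: 4 + (-6) + ? → (1,3) = 0 − (-2) = 2.
The remaining cell in main diagonal is (1,1) = 0 − (-6) = 6.
From anti-diagonal, 0 − (2 + 0) gives (3,1) = -2.
Using row 1: 6 + 2 + ? → (1,2) = 0 − 8 = -8.
From row 3, 0 − (-2 + (-6)) gives (3,2) = 8.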